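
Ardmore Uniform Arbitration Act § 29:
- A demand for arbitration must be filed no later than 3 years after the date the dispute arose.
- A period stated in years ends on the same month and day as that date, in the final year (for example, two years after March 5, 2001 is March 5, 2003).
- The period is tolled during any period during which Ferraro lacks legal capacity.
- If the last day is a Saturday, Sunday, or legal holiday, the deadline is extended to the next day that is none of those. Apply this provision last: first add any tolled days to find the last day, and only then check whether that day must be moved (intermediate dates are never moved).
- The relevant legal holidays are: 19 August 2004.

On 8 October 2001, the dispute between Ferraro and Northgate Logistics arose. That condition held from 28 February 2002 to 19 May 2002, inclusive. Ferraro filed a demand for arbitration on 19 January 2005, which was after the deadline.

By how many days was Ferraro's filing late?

22 days

3 years after 8 October 2001 is October 8, 2004.
From February 28, 2002 through May 19, 2002 inclusive is 81 days; tolling adds 81 days: October 8, 2004 + 81 days = December 28, 2004.
December 28, 2004 is a Tuesday and not a legal holiday, so no extension applies.
The deadline is December 28, 2004; from December 28, 2004 to January 19, 2005 is 22 days.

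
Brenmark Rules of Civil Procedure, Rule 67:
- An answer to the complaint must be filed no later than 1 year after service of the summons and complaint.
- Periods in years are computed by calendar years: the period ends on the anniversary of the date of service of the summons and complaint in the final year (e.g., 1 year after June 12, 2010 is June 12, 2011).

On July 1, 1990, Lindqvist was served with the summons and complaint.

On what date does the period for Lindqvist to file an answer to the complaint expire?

July 1, 1991

1 year after July 1, 1990 is July 1, 1991.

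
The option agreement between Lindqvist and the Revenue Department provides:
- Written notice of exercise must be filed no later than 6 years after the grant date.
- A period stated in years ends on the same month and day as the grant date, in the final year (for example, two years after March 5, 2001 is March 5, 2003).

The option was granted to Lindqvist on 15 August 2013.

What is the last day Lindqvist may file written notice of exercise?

August 15, 2019

6 years after 15 August 2013 is August 15, 2019.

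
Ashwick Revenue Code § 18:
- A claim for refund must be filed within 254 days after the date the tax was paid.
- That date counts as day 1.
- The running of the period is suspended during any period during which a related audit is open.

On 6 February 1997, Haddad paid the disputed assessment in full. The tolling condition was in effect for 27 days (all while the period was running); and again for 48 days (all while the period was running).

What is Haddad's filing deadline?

December 31, 1997

Counting 6 February 1997 as day 1, day 254 is October 17, 1997.
Tolling adds 27 days: October 17, 1997 + 27 days = November 13, 1997.
Tolling adds 48 days: November 13, 1997 + 48 days = December 31, 1997.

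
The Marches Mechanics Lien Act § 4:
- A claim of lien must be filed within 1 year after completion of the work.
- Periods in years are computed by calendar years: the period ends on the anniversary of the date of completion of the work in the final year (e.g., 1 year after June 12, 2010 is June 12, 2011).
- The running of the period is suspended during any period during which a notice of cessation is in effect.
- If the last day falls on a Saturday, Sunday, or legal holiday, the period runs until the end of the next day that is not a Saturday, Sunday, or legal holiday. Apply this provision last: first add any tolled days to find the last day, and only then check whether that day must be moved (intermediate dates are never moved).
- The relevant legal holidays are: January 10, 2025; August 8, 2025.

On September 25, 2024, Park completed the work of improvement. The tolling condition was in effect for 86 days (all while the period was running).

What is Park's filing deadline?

December 22, 2025

1 year after September 25, 2024 is September 25, 2025.
Tolling adds 86 days: September 25, 2025 + 86 days = December 20, 2025.
December 20, 2025 is Saturday; December 21, 2025 is Sunday. The next qualifying day is December 22, 2025.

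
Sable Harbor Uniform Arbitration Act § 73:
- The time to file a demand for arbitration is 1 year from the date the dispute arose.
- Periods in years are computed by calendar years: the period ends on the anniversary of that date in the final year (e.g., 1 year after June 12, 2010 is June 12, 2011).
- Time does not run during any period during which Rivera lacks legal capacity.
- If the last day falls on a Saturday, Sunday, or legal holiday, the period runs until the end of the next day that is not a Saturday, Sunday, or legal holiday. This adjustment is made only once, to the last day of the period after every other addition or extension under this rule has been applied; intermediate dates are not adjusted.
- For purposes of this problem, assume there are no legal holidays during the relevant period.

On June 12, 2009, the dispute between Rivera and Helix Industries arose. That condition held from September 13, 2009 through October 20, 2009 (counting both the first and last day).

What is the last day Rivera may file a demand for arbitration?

July 20, 2010

1 year after June 12, 2009 is June 12, 2010.
From September 13, 2009 through October 20, 2009 inclusive is 38 days; tolling adds 38 days: June 12, 2010 + 38 days = July 20, 2010.
July 20, 2010 is a Tuesday and not a legal holiday, so no extension applies.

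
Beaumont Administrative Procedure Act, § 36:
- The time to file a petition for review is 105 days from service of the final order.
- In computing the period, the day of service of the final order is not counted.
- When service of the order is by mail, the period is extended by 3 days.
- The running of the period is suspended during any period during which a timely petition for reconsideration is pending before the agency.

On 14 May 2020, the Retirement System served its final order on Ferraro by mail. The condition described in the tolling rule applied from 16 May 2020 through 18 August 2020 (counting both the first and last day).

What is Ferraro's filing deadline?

105 days after 14 May 2020 is August 27, 2020.
Service was by mail, adding 3 days: August 27, 2020 + 3 days = August 30, 2020.
From May 16, 2020 through August 18, 2020 inclusive is 95 days; tolling adds 95 days: August 30, 2020 + 95 days = December 3, 2020.

December 3, 2020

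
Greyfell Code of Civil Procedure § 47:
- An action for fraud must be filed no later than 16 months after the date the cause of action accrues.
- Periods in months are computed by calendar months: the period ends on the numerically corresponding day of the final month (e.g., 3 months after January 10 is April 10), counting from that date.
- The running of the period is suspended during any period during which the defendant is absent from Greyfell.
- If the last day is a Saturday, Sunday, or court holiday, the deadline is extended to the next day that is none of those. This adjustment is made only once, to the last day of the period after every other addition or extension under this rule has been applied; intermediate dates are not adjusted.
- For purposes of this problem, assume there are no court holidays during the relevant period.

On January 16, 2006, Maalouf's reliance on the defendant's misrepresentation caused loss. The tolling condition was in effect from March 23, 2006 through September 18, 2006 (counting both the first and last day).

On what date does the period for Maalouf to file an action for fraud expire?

November 12, 2007

16 months after January 16, 2006 is May 16, 2007.
From March 23, 2006 through September 18, 2006 inclusive is 180 days; tolling adds 180 days: May 16, 2007 + 180 days = November 12, 2007.
November 12, 2007 is a Monday and not a court holiday, so no extension applies.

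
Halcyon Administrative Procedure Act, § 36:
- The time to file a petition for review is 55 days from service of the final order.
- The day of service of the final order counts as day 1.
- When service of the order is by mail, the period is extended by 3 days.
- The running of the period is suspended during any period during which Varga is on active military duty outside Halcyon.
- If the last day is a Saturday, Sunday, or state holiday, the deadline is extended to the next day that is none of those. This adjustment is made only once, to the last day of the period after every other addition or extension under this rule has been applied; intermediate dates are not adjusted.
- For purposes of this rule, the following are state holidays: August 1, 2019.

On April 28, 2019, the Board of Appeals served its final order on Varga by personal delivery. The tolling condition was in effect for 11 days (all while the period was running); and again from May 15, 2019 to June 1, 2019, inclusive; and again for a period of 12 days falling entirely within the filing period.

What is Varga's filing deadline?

Counting April 28, 2019 as day 1, day 55 is June 21, 2019.
Service was not by mail, so no mail extension applies.
Tolling adds 11 days: June 21, 2019 + 11 days = July 2, 2019.
From May 15, 2019 through June 1, 2019 inclusive is 18 days; tolling adds 18 days: July 2, 2019 + 18 days = July 20, 2019.
Tolling adds 12 days: July 20, 2019 + 12 days = August 1, 2019.
August 1, 2019 is a listed holiday. The next qualifying day is August 2, 2019.

August 2, 2019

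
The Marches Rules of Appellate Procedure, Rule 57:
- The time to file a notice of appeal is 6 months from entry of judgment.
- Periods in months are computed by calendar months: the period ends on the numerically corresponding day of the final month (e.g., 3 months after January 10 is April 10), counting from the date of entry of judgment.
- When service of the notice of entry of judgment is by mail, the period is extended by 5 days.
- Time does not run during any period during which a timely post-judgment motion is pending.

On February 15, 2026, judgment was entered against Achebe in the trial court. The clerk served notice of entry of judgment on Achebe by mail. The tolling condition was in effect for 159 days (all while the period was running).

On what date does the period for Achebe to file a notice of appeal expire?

January 26, 2027

6 months after February 15, 2026 is August 15, 2026.
Service was by mail, adding 5 days: August 15, 2026 + 5 days = August 20, 2026.
Tolling adds 159 days: August 20, 2026 + 159 days = January 26, 2027.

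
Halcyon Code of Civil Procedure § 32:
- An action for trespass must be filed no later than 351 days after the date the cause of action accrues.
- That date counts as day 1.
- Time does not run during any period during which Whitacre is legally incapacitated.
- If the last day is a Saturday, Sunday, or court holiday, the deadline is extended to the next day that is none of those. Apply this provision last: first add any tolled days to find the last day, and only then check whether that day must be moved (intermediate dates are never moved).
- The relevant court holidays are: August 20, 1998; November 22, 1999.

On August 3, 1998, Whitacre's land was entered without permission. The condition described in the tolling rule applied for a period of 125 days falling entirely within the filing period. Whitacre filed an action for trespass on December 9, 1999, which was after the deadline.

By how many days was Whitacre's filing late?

16 days

Counting August 3, 1998 as day 1, day 351 is July 19, 1999.
Tolling adds 125 days: July 19, 1999 + 125 days = November 21, 1999.
November 21, 1999 is Sunday; November 22, 1999 is a listed holiday. The next qualifying day is November 23, 1999.
The deadline is November 23, 1999; from November 23, 1999 to December 9, 1999 is 16 days.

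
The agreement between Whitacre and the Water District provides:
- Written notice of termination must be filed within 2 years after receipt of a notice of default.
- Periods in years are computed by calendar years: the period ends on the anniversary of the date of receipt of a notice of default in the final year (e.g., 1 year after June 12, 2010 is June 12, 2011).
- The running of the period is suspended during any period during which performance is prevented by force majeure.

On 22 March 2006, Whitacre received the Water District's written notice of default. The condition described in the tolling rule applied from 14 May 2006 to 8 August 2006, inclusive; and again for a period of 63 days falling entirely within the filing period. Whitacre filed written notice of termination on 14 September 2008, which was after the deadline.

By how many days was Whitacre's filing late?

2 years after 22 March 2006 is March 22, 2008.
From May 14, 2006 through August 8, 2006 inclusive is 87 days; tolling adds 87 days: March 22, 2008 + 87 days = June 17, 2008.
Tolling adds 63 days: June 17, 2008 + 63 days = August 19, 2008.
The deadline is August 19, 2008; from August 19, 2008 to September 14, 2008 is 26 days.

26 days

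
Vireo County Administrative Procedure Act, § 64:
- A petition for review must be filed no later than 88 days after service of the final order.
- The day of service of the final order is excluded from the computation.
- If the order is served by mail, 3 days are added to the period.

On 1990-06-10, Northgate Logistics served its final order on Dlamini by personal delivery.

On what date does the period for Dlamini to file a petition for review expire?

September 6, 1990

88 days after 1990-06-10 is September 6, 1990.
Service was not by mail, so no mail extension applies.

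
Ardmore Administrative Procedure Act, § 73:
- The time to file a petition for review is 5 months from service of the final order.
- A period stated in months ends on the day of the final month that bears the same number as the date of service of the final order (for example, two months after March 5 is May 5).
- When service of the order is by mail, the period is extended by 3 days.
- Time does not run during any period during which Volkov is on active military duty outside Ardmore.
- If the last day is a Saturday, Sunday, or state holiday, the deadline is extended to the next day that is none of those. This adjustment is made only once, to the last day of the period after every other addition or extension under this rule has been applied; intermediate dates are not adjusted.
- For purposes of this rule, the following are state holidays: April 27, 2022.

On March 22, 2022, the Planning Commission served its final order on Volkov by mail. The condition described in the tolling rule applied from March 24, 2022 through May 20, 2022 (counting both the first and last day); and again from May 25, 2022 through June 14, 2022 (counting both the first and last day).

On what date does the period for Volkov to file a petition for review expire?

5 months after March 22, 2022 is August 22, 2022.
Service was by mail, adding 3 days: August 22, 2022 + 3 days = August 25, 2022.
From March 24, 2022 through May 20, 2022 inclusive is 58 days; tolling adds 58 days: August 25, 2022 + 58 days = October 22, 2022.
From May 25, 2022 through June 14, 2022 inclusive is 21 days; tolling adds 21 days: October 22, 2022 + 21 days = November 12, 2022.
November 12, 2022 is Saturday; November 13, 2022 is Sunday. The next qualifying day is November 14, 2022.

November 14, 2022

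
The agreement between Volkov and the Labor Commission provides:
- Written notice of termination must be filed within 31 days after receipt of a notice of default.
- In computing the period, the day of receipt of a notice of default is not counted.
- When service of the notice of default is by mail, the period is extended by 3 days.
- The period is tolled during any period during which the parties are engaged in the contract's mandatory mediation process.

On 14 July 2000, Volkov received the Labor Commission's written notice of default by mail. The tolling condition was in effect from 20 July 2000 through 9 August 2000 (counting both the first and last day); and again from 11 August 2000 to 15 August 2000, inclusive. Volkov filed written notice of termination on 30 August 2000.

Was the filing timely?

31 days after 14 July 2000 is August 14, 2000.
Service was by mail, adding 3 days: August 14, 2000 + 3 days = August 17, 2000.
From July 20, 2000 through August 9, 2000 inclusive is 21 days; tolling adds 21 days: August 17, 2000 + 21 days = September 7, 2000.
From August 11, 2000 through August 15, 2000 inclusive is 5 days; tolling adds 5 days: September 7, 2000 + 5 days = September 12, 2000.
The deadline is September 12, 2000; the filing on August 30, 2000 is on or before that date.

Yes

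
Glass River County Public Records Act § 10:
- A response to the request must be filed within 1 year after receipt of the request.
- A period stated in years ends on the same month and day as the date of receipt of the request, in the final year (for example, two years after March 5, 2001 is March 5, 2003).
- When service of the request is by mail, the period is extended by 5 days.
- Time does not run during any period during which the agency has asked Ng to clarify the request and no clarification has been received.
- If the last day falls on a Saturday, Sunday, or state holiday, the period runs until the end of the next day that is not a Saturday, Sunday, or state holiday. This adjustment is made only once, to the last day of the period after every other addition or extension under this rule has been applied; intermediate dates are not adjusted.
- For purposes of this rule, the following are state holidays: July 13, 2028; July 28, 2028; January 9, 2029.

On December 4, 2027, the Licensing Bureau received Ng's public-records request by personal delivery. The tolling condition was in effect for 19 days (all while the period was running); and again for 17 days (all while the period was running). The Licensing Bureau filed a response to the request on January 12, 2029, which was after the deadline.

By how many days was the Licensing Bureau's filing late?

2 days

1 year after December 4, 2027 is December 4, 2028.
Service was not by mail, so no mail extension applies.
Tolling adds 19 days: December 4, 2028 + 19 days = December 23, 2028.
Tolling adds 17 days: December 23, 2028 + 17 days = January 9, 2029.
January 9, 2029 is a listed holiday. The next qualifying day is January 10, 2029.
The deadline is January 10, 2029; from January 10, 2029 to January 12, 2029 is 2 days.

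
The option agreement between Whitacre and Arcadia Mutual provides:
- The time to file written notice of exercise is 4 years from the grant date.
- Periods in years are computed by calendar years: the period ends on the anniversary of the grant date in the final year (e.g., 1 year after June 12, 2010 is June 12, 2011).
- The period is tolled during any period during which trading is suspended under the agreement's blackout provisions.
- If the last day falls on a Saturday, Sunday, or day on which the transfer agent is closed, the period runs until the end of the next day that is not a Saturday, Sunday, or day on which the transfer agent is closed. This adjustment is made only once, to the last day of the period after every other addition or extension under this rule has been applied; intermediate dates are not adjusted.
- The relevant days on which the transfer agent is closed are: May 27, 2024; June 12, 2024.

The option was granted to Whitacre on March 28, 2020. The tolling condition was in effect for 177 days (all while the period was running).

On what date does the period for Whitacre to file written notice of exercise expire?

4 years after March 28, 2020 is March 28, 2024.
Tolling adds 177 days: March 28, 2024 + 177 days = September 21, 2024.
September 21, 2024 is Saturday; September 22, 2024 is Sunday. The next qualifying day is September 23, 2024.

September 23, 2024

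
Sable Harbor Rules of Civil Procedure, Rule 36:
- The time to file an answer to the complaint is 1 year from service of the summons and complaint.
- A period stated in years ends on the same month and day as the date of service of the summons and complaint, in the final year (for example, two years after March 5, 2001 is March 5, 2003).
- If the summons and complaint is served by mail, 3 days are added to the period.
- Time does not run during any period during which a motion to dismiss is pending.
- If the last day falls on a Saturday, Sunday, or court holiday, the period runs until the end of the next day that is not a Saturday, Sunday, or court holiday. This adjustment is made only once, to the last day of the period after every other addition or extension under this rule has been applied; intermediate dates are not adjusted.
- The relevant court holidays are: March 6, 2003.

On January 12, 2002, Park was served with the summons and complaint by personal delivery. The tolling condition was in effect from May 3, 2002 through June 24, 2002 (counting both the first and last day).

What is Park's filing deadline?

1 year after January 12, 2002 is January 12, 2003.
Service was not by mail, so no mail extension applies.
From May 3, 2002 through June 24, 2002 inclusive is 53 days; tolling adds 53 days: January 12, 2003 + 53 days = March 6, 2003.
March 6, 2003 is a listed holiday. The next qualifying day is March 7, 2003.

March 7, 2003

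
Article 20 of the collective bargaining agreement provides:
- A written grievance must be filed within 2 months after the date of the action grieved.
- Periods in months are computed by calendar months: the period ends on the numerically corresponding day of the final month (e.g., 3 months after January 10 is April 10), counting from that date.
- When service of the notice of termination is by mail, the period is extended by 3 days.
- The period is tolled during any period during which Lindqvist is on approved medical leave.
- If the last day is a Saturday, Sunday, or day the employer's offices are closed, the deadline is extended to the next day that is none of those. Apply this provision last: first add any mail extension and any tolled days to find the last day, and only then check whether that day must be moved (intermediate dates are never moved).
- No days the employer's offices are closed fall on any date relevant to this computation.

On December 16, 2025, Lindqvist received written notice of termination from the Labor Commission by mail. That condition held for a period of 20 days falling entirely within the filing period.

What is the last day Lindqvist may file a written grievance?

2 months after December 16, 2025 is February 16, 2026.
Service was by mail, adding 3 days: February 16, 2026 + 3 days = February 19, 2026.
Tolling adds 20 days: February 19, 2026 + 20 days = March 11, 2026.
March 11, 2026 is a Wednesday and not a day the employer's offices are closed, so no extension applies.

March 11, 2026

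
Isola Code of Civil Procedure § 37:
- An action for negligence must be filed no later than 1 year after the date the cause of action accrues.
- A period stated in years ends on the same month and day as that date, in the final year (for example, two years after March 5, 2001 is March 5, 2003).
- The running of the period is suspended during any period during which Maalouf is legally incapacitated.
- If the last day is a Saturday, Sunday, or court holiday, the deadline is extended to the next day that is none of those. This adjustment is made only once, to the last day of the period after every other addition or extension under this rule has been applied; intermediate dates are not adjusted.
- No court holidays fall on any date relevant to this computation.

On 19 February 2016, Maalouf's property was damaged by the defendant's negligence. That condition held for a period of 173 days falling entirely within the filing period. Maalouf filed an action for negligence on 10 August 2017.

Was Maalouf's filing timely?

1 year after 19 February 2016 is February 19, 2017.
Tolling adds 173 days: February 19, 2017 + 173 days = August 11, 2017.
August 11, 2017 is a Friday and not a court holiday, so no extension applies.
The deadline is August 11, 2017; the filing on August 10, 2017 is on or before that date.

Yes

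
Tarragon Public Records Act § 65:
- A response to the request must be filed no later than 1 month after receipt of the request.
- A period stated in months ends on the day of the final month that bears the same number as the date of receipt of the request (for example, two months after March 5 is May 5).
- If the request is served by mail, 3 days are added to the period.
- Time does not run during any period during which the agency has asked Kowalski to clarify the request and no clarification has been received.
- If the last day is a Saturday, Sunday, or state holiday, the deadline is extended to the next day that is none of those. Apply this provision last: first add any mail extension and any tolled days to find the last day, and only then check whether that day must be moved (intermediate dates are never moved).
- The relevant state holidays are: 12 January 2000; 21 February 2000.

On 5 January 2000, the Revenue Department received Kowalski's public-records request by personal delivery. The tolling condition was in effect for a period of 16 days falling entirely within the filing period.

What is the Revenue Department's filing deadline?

1 month after 5 January 2000 is February 5, 2000.
Service was not by mail, so no mail extension applies.
Tolling adds 16 days: February 5, 2000 + 16 days = February 21, 2000.
February 21, 2000 is a listed holiday. The next qualifying day is February 22, 2000.

February 22, 2000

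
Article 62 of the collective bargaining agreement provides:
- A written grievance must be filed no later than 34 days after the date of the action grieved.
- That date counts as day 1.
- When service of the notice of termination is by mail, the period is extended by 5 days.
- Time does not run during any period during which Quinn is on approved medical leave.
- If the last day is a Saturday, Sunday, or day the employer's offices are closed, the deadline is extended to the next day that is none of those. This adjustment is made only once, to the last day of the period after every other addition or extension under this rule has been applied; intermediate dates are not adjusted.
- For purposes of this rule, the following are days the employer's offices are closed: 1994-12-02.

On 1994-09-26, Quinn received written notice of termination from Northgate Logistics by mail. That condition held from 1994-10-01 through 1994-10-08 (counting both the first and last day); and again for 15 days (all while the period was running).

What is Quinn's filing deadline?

November 28, 1994

Counting 1994-09-26 as day 1, day 34 is October 29, 1994.
Service was by mail, adding 5 days: October 29, 1994 + 5 days = November 3, 1994.
From October 1, 1994 through October 8, 1994 inclusive is 8 days; tolling adds 8 days: November 3, 1994 + 8 days = November 11, 1994.
Tolling adds 15 days: November 11, 1994 + 15 days = November 26, 1994.
November 26, 1994 is Saturday; November 27, 1994 is Sunday. The next qualifying day is November 28, 1994.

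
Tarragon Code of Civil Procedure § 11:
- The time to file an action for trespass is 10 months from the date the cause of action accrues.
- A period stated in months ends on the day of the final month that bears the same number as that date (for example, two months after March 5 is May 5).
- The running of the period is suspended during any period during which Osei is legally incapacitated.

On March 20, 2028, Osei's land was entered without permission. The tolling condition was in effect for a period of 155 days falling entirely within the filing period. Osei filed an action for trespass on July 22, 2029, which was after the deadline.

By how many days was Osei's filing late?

28 days

10 months after March 20, 2028 is January 20, 2029.
Tolling adds 155 days: January 20, 2029 + 155 days = June 24, 2029.
The deadline is June 24, 2029; from June 24, 2029 to July 22, 2029 is 28 days.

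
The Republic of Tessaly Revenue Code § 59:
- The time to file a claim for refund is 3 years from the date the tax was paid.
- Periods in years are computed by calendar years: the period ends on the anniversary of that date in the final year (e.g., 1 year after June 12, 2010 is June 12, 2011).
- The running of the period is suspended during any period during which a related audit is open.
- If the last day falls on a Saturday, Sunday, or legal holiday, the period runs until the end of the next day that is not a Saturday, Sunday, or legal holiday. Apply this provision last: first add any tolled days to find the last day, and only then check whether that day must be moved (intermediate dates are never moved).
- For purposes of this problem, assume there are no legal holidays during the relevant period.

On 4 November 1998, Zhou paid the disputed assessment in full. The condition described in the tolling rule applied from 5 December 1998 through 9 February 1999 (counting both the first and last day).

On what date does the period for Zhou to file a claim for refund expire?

January 10, 2002

3 years after 4 November 1998 is November 4, 2001.
From December 5, 1998 through February 9, 1999 inclusive is 67 days; tolling adds 67 days: November 4, 2001 + 67 days = January 10, 2002.
January 10, 2002 is a Thursday and not a legal holiday, so no extension applies.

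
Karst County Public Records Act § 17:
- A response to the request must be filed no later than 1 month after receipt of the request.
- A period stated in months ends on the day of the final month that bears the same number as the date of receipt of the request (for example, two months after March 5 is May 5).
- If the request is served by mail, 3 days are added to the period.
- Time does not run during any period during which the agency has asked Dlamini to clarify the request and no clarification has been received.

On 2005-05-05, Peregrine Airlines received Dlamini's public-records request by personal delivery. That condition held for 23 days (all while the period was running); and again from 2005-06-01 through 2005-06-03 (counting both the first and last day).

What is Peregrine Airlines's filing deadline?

July 1, 2005

1 month after 2005-05-05 is June 5, 2005.
Service was not by mail, so no mail extension applies.
Tolling adds 23 days: June 5, 2005 + 23 days = June 28, 2005.
From June 1, 2005 through June 3, 2005 inclusive is 3 days; tolling adds 3 days: June 28, 2005 + 3 days = July 1, 2005.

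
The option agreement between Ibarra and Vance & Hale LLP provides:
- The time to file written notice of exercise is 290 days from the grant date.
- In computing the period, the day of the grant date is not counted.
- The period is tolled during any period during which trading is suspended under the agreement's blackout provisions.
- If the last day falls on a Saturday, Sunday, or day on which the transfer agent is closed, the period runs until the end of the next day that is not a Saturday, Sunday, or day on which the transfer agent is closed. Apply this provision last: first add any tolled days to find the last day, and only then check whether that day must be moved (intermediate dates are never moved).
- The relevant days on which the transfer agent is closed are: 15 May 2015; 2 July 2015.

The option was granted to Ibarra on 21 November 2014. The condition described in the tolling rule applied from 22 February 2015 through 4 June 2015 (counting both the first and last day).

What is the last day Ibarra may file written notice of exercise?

December 21, 2015

290 days after 21 November 2014 is September 7, 2015.
From February 22, 2015 through June 4, 2015 inclusive is 103 days; tolling adds 103 days: September 7, 2015 + 103 days = December 19, 2015.
December 19, 2015 is Saturday; December 20, 2015 is Sunday. The next qualifying day is December 21, 2015.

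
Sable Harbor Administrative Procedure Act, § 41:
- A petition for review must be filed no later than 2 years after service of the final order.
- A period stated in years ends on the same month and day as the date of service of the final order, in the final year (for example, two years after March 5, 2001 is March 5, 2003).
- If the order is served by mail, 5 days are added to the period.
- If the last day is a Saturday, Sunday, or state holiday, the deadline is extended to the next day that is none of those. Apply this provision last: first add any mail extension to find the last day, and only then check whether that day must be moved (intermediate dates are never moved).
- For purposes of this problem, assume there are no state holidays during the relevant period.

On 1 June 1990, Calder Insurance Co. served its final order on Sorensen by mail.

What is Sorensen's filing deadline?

2 years after 1 June 1990 is June 1, 1992.
Service was by mail, adding 5 days: June 1, 1992 + 5 days = June 6, 1992.
June 6, 1992 is Saturday; June 7, 1992 is Sunday. The next qualifying day is June 8, 1992.

June 8, 1992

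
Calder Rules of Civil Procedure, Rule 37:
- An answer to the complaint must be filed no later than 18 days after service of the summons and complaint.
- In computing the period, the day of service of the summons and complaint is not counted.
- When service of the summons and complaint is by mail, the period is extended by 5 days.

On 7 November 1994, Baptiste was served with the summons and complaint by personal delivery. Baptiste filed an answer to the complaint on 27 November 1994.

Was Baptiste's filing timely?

No

18 days after 7 November 1994 is November 25, 1994.
Service was not by mail, so no mail extension applies.
The deadline is November 25, 1994; the filing on November 27, 1994 is after that date.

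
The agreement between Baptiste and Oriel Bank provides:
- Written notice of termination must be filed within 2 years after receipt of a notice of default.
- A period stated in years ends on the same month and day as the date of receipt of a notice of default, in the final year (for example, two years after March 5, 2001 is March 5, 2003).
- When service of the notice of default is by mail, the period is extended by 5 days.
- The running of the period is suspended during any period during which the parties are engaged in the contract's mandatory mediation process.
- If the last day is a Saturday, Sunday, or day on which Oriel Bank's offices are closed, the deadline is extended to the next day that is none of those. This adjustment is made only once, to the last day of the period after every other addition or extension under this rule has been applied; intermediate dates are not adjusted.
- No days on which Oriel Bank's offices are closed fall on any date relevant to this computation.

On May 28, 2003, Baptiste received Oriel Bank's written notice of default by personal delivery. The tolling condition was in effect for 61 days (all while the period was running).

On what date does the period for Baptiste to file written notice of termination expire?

2 years after May 28, 2003 is May 28, 2005.
Service was not by mail, so no mail extension applies.
Tolling adds 61 days: May 28, 2005 + 61 days = July 28, 2005.
July 28, 2005 is a Thursday and not a day on which Oriel Bank's offices are closed, so no extension applies.

July 28, 2005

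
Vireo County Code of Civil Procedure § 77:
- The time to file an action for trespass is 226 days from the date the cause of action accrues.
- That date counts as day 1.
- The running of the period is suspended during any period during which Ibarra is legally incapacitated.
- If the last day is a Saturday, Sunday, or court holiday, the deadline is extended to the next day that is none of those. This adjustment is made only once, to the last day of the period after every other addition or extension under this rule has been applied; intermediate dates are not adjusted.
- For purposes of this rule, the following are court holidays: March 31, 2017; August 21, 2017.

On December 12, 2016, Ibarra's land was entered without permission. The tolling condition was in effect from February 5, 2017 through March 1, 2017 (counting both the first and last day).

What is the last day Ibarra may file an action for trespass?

August 22, 2017

Counting December 12, 2016 as day 1, day 226 is July 25, 2017.
From February 5, 2017 through March 1, 2017 inclusive is 25 days; tolling adds 25 days: July 25, 2017 + 25 days = August 19, 2017.
August 19, 2017 is Saturday; August 20, 2017 is Sunday; August 21, 2017 is a listed holiday. The next qualifying day is August 22, 2017.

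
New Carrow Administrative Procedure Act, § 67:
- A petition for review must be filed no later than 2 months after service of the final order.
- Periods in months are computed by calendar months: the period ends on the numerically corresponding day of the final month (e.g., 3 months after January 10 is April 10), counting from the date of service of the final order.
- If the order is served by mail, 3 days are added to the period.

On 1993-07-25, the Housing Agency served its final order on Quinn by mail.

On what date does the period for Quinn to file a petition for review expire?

2 months after 1993-07-25 is September 25, 1993.
Service was by mail, adding 3 days: September 25, 1993 + 3 days = September 28, 1993.

September 28, 1993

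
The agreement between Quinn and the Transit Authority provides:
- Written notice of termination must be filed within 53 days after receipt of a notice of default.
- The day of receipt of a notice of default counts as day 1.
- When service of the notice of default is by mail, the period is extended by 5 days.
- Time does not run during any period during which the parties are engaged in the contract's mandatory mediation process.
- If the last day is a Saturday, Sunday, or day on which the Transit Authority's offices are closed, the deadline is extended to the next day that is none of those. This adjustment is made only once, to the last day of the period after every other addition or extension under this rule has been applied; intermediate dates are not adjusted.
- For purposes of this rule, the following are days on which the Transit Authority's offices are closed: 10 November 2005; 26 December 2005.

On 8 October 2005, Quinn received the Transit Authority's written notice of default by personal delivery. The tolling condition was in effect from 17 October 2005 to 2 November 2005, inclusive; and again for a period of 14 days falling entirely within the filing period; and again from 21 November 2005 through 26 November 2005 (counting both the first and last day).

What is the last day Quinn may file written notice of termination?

Counting 8 October 2005 as day 1, day 53 is November 29, 2005.
Service was not by mail, so no mail extension applies.
From October 17, 2005 through November 2, 2005 inclusive is 17 days; tolling adds 17 days: November 29, 2005 + 17 days = December 16, 2005.
Tolling adds 14 days: December 16, 2005 + 14 days = December 30, 2005.
From November 21, 2005 through November 26, 2005 inclusive is 6 days; tolling adds 6 days: December 30, 2005 + 6 days = January 5, 2006.
January 5, 2006 is a Thursday and not a day on which the Transit Authority's offices are closed, so no extension applies.

January 5, 2006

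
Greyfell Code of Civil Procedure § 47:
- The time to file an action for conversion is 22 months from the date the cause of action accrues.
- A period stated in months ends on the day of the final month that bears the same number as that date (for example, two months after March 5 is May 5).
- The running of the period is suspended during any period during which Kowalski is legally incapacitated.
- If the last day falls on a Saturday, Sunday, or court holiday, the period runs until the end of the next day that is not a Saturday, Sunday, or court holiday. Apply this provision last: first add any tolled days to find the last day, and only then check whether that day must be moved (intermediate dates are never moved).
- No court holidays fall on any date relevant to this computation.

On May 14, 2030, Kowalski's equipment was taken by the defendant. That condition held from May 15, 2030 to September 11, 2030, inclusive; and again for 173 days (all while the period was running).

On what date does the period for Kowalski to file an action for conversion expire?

22 months after May 14, 2030 is March 14, 2032.
From May 15, 2030 through September 11, 2030 inclusive is 120 days; tolling adds 120 days: March 14, 2032 + 120 days = July 12, 2032.
Tolling adds 173 days: July 12, 2032 + 173 days = January 1, 2033.
January 1, 2033 is Saturday; January 2, 2033 is Sunday. The next qualifying day is January 3, 2033.

January 3, 2033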